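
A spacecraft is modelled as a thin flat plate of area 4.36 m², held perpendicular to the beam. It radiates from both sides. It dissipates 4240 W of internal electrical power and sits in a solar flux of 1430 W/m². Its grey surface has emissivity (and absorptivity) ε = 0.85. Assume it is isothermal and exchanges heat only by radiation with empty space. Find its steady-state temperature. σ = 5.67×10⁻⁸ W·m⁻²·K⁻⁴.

At steady state, absorbed solar power + internal power = radiated power.
Absorbed: α·S·A_cross = 0.85·1430·4.360 = 5300 W (cross-section A).
Total input = 5300 + 4240 = 9540 W.
Radiated: εσ·A_surf·T⁴ with A_surf = 2A = 8.720 m².
T⁴ = 9540/(0.85·5.67×10⁻⁸·8.720) = 2.270×10¹⁰ K⁴.

T ≈ 388 K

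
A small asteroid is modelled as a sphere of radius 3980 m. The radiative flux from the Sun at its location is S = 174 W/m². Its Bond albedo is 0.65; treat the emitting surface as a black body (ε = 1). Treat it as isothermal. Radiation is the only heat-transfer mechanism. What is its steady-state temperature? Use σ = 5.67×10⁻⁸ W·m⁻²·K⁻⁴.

At equilibrium, absorbed power = emitted power.
Absorbing cross-section = πr² = 4.976×10⁷ m²; emitting surface = 4πr² = 1.991×10⁸ m² (ratio 4).
(1−a)S·A_cross = εσ·A_surf·T⁴  ⇒  T⁴ = (1−a)S/(4σ).
T⁴ = 0.350·174/(4·5.67×10⁻⁸) = 2.685×10⁸ K⁴.
T = (2.685×10⁸)^(1/4).

T ≈ 128 K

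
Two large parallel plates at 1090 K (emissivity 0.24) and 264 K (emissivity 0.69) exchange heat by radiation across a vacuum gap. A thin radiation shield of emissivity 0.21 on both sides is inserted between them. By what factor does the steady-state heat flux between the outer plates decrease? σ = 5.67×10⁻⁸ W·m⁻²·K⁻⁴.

Without shield: q₀ = σΔ(T⁴)/(1/ε₁+1/ε₂−1) with denominator 4.616.
With shield the two gaps are in series; the resistances add: (1/ε₁+1/ε_s−1)+(1/ε_s+1/ε₂−1) = 7.929+5.211 = 13.14.
Heat-flux ratio q₀/q = 13.14/4.616.

factor ≈ 2.85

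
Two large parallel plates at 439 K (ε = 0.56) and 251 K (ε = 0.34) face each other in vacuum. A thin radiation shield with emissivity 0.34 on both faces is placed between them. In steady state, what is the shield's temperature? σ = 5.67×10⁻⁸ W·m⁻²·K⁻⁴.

In steady state the net flux on the hot side equals that on the cold side.
σ(T₁⁴−T_s⁴)/D₁ = σ(T_s⁴−T₂⁴)/D₂, with D₁ = 1/ε₁+1/ε_s−1 = 3.727, D₂ = 1/ε_s+1/ε₂−1 = 4.882.
Solve for T_s⁴: T_s⁴ = (D₂·T₁⁴ + D₁·T₂⁴)/(D₁+D₂) = 2.278×10¹⁰ K⁴.

T_s ≈ 389 K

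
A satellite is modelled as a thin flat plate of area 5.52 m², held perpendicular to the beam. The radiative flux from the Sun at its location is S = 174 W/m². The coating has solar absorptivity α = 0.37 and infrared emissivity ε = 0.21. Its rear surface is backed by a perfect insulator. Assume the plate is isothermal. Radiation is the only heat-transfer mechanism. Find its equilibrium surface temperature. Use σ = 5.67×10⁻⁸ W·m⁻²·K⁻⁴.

T ≈ 271 K

At equilibrium, absorbed power = emitted power.
Absorbing cross-section = A = 5.520 m²; emitting surface = A = 5.520 m² (ratio 1).
αS·A_cross = εσ·A_surf·T⁴  ⇒  T⁴ = αS/(ε·1σ).
T⁴ = 0.370·174/(0.21·1·5.67×10⁻⁸) = 5.407×10⁹ K⁴.
T = (5.407×10⁹)^(1/4).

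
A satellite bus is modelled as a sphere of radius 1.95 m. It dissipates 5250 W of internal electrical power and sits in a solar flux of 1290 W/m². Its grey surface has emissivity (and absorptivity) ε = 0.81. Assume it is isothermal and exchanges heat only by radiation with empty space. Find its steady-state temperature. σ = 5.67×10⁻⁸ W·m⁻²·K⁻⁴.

At steady state, absorbed solar power + internal power = radiated power.
Absorbed: α·S·A_cross = 0.81·1290·11.95 = 12480 W (cross-section πr²).
Total input = 12480 + 5250 = 17730 W.
Radiated: εσ·A_surf·T⁴ with A_surf = 4πr² = 47.78 m².
T⁴ = 17730/(0.81·5.67×10⁻⁸·47.78) = 8.080×10⁹ K⁴.

T ≈ 300 K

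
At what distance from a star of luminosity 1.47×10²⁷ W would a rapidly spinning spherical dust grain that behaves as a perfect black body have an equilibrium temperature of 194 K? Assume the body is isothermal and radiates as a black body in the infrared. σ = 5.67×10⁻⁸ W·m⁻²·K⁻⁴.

For an isothermal black-emitting sphere, (1−a)S·πr² = σ·4πr²·T⁴ ⇒ S = 4σT⁴/(1−a).
S = 4·5.67×10⁻⁸·(194)⁴/1.00 = 321.3 W/m².
Flux falls as S = L/(4πd²), so d = √(L/(4πS)) = √(1.47×10²⁷/(4π·321.3)).

d ≈ 6.03×10¹¹ m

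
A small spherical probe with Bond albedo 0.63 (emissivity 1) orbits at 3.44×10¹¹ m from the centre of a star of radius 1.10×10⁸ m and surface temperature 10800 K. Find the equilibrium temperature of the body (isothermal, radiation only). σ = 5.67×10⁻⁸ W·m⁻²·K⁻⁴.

The star's surface emits σT_*⁴; at distance d the flux is S = σT_*⁴(R_*/d)².
S = 5.67×10⁻⁸·(10800)⁴·(1.10×10⁸/3.44×10¹¹)² = 78.88 W/m².
For an isothermal sphere T⁴ = (1−a)S/(4σ) = 1.287×10⁸ K⁴.

T ≈ 107 K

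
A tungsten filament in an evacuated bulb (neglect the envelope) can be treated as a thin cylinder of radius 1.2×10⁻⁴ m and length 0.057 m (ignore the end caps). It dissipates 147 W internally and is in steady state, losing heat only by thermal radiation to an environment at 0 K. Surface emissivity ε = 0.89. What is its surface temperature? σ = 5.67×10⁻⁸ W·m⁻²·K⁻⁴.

Steady state: internal power = radiated power, P = εσA T⁴.
Radiating area A = 2πrL = 4.298×10⁻⁵ m².
T⁴ = P/(εσA) = 147/(0.89·5.67×10⁻⁸·4.298×10⁻⁵) = 6.778×10¹³ K⁴.
T = (6.778×10¹³)^(1/4).

T ≈ 2870 K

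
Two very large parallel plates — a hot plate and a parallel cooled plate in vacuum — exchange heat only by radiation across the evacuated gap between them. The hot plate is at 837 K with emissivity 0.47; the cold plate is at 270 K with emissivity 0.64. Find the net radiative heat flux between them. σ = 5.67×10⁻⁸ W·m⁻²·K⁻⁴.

q ≈ 10200 W/m²

For two infinite grey parallel plates, q = σ(T₁⁴ − T₂⁴)/(1/ε₁ + 1/ε₂ − 1).
T₁⁴ − T₂⁴ = 4.908×10¹¹ − 5.314×10⁹ = 4.855×10¹¹ K⁴.
1/ε₁ + 1/ε₂ − 1 = 2.128 + 1.562 − 1 = 2.690.
q = 5.67×10⁻⁸ × 4.855×10¹¹ / 2.690.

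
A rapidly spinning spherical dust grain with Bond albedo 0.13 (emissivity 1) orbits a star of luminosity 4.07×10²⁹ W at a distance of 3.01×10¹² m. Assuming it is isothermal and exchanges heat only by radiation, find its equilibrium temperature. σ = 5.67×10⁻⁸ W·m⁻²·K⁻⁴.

T ≈ 342 K

First find the stellar flux at distance d: S = L/(4πd²) = 4.07×10²⁹/(4π·(3.01×10¹²)²) = 3575 W/m².
For an isothermal sphere, absorbed (1−a)S·πr² = emitted σ·4πr²·T⁴, so T⁴ = (1−a)S/(4σ).
T⁴ = 0.870·3575/(4·5.67×10⁻⁸) = 1.371×10¹⁰ K⁴.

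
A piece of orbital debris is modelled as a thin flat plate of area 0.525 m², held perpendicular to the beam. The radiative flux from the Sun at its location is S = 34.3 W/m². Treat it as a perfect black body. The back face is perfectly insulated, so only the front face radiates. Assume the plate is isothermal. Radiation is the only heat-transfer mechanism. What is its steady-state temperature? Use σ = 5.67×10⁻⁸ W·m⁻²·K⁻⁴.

At equilibrium, absorbed power = emitted power.
Absorbing cross-section = A = 0.5250 m²; emitting surface = A = 0.5250 m² (ratio 1).
S·A_cross = εσ·A_surf·T⁴  ⇒  T⁴ = S/(1σ).
T⁴ = 1.00·34.3/(1·5.67×10⁻⁸) = 6.049×10⁸ K⁴.
T = (6.049×10⁸)^(1/4).

T ≈ 157 K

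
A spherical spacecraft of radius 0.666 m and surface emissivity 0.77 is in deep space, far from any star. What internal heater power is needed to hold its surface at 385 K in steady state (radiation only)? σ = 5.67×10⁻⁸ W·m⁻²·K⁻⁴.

P = εσ·4πr²·T⁴.
4πr² = 5.574 m²; T⁴ = 2.197×10¹⁰ K⁴.
P = 0.77·5.67×10⁻⁸·5.574·2.197×10¹⁰.

P ≈ 5350 W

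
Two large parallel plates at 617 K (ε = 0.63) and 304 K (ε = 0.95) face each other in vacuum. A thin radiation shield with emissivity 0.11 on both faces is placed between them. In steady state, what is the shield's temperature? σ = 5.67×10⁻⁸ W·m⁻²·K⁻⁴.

In steady state the net flux on the hot side equals that on the cold side.
σ(T₁⁴−T_s⁴)/D₁ = σ(T_s⁴−T₂⁴)/D₂, with D₁ = 1/ε₁+1/ε_s−1 = 9.678, D₂ = 1/ε_s+1/ε₂−1 = 9.144.
Solve for T_s⁴: T_s⁴ = (D₂·T₁⁴ + D₁·T₂⁴)/(D₁+D₂) = 7.480×10¹⁰ K⁴.

T_s ≈ 523 K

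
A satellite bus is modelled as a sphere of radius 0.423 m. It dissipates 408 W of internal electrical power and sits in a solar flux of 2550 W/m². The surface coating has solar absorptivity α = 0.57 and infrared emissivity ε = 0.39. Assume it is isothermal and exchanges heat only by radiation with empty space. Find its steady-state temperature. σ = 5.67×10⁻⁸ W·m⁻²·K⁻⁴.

T ≈ 396 K

At steady state, absorbed solar power + internal power = radiated power.
Absorbed: α·S·A_cross = 0.57·2550·0.5621 = 817.0 W (cross-section πr²).
Total input = 817.0 + 408 = 1225 W.
Radiated: εσ·A_surf·T⁴ with A_surf = 4πr² = 2.248 m².
T⁴ = 1225/(0.39·5.67×10⁻⁸·2.248) = 2.464×10¹⁰ K⁴.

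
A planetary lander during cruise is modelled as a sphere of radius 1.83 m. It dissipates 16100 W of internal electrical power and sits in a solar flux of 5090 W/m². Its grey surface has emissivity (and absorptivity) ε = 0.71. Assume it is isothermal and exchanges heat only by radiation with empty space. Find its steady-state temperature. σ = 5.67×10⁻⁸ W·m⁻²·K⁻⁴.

T ≈ 423 K

At steady state, absorbed solar power + internal power = radiated power.
Absorbed: α·S·A_cross = 0.71·5090·10.52 = 38020 W (cross-section πr²).
Total input = 38020 + 16100 = 54120 W.
Radiated: εσ·A_surf·T⁴ with A_surf = 4πr² = 42.08 m².
T⁴ = 54120/(0.71·5.67×10⁻⁸·42.08) = 3.195×10¹⁰ K⁴.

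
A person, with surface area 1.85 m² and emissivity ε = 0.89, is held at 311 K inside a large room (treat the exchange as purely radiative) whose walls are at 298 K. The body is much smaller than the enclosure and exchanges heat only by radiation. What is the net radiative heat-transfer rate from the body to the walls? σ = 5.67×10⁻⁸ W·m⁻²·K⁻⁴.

For a small grey body in a large enclosure: P_net = εσA(T_body⁴ − T_wall⁴).
A = 1.85 m²; T_body⁴ − T_wall⁴ = 9.355×10⁹ − 7.886×10⁹ = 1.469×10⁹ K⁴.
|P_net| = 0.89·5.67×10⁻⁸·1.850·1.469×10⁹.

P_net ≈ 137 W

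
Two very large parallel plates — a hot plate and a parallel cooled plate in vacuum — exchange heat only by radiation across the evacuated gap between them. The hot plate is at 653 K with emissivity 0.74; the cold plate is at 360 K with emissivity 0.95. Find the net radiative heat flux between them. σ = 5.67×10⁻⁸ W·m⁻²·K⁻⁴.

For two infinite grey parallel plates, q = σ(T₁⁴ − T₂⁴)/(1/ε₁ + 1/ε₂ − 1).
T₁⁴ − T₂⁴ = 1.818×10¹¹ − 1.680×10¹⁰ = 1.650×10¹¹ K⁴.
1/ε₁ + 1/ε₂ − 1 = 1.351 + 1.053 − 1 = 1.404.
q = 5.67×10⁻⁸ × 1.650×10¹¹ / 1.404.

q ≈ 6660 W/m²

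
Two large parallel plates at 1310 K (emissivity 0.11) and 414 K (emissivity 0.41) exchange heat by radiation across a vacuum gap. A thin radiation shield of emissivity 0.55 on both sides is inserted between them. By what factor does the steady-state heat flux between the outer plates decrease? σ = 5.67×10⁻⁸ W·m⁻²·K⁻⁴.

Without shield: q₀ = σΔ(T⁴)/(1/ε₁+1/ε₂−1) with denominator 10.53.
With shield the two gaps are in series; the resistances add: (1/ε₁+1/ε_s−1)+(1/ε_s+1/ε₂−1) = 9.909+3.257 = 13.17.
Heat-flux ratio q₀/q = 13.17/10.53.

factor ≈ 1.25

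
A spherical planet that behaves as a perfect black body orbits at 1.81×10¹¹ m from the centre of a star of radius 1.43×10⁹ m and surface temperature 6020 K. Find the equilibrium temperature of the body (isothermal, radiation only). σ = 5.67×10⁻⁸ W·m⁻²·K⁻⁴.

T ≈ 378 K

The star's surface emits σT_*⁴; at distance d the flux is S = σT_*⁴(R_*/d)².
S = 5.67×10⁻⁸·(6020)⁴·(1.43×10⁹/1.81×10¹¹)² = 4648 W/m².
For an isothermal sphere T⁴ = (1−a)S/(4σ) = 2.049×10¹⁰ K⁴.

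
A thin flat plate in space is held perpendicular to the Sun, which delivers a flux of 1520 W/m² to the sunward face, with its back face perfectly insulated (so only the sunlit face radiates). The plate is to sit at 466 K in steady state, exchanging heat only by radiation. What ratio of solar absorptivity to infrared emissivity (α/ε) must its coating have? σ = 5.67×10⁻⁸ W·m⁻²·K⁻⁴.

Balance: αS·A = εσ·1A·T⁴ ⇒ α/ε = σT⁴/S.
α/ε = 5.67×10⁻⁸·(466)⁴/1520 = 5.67×10⁻⁸·4.716×10¹⁰/1520.

α/ε ≈ 1.76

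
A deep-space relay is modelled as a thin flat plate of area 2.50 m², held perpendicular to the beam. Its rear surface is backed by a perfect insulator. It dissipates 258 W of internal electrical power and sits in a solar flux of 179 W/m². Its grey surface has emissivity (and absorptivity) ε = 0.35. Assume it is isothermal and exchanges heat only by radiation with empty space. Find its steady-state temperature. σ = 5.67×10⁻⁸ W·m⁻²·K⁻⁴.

At steady state, absorbed solar power + internal power = radiated power.
Absorbed: α·S·A_cross = 0.35·179·2.500 = 156.6 W (cross-section A).
Total input = 156.6 + 258 = 414.6 W.
Radiated: εσ·A_surf·T⁴ with A_surf = A = 2.500 m².
T⁴ = 414.6/(0.35·5.67×10⁻⁸·2.500) = 8.357×10⁹ K⁴.

T ≈ 302 K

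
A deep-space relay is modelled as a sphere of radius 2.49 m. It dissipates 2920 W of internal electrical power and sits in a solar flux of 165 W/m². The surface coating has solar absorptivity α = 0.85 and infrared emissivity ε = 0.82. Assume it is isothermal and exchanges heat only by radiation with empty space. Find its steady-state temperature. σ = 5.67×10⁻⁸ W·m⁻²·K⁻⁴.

At steady state, absorbed solar power + internal power = radiated power.
Absorbed: α·S·A_cross = 0.85·165·19.48 = 2732 W (cross-section πr²).
Total input = 2732 + 2920 = 5652 W.
Radiated: εσ·A_surf·T⁴ with A_surf = 4πr² = 77.91 m².
T⁴ = 5652/(0.82·5.67×10⁻⁸·77.91) = 1.560×10⁹ K⁴.

T ≈ 199 K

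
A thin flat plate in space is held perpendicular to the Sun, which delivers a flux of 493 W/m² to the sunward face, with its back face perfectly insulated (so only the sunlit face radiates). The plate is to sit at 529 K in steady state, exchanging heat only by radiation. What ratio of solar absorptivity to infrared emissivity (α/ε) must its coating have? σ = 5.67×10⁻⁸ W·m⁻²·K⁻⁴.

Balance: αS·A = εσ·1A·T⁴ ⇒ α/ε = σT⁴/S.
α/ε = 5.67×10⁻⁸·(529)⁴/493 = 5.67×10⁻⁸·7.831×10¹⁰/493.

α/ε ≈ 9.01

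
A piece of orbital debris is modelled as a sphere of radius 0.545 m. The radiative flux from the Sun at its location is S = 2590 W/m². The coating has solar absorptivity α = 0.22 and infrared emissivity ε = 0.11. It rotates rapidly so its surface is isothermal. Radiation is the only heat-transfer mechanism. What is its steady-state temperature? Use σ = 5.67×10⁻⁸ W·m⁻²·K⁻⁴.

T ≈ 389 K

At equilibrium, absorbed power = emitted power.
Absorbing cross-section = πr² = 0.9331 m²; emitting surface = 4πr² = 3.733 m² (ratio 4).
αS·A_cross = εσ·A_surf·T⁴  ⇒  T⁴ = αS/(ε·4σ).
T⁴ = 0.220·2590/(0.11·4·5.67×10⁻⁸) = 2.284×10¹⁰ K⁴.
T = (2.284×10¹⁰)^(1/4).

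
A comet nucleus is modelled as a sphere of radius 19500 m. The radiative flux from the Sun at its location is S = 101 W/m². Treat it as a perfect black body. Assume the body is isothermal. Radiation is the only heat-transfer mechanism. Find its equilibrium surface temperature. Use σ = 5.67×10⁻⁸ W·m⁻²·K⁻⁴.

T ≈ 145 K

At equilibrium, absorbed power = emitted power.
Absorbing cross-section = πr² = 1.195×10⁹ m²; emitting surface = 4πr² = 4.778×10⁹ m² (ratio 4).
S·A_cross = εσ·A_surf·T⁴  ⇒  T⁴ = S/(4σ).
T⁴ = 1.00·101/(4·5.67×10⁻⁸) = 4.453×10⁸ K⁴.
T = (4.453×10⁸)^(1/4).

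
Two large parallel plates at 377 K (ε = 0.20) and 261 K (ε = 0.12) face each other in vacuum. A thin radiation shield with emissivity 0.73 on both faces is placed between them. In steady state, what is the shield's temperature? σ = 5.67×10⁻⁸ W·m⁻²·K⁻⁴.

T_s ≈ 346 K

In steady state the net flux on the hot side equals that on the cold side.
σ(T₁⁴−T_s⁴)/D₁ = σ(T_s⁴−T₂⁴)/D₂, with D₁ = 1/ε₁+1/ε_s−1 = 5.370, D₂ = 1/ε_s+1/ε₂−1 = 8.703.
Solve for T_s⁴: T_s⁴ = (D₂·T₁⁴ + D₁·T₂⁴)/(D₁+D₂) = 1.426×10¹⁰ K⁴.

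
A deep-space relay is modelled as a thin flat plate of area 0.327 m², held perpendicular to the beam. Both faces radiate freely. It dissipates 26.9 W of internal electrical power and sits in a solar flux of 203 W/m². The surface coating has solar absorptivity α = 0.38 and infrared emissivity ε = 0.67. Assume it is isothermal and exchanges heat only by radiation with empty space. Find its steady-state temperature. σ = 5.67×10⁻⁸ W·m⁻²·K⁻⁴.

At steady state, absorbed solar power + internal power = radiated power.
Absorbed: α·S·A_cross = 0.38·203·0.3270 = 25.22 W (cross-section A).
Total input = 25.22 + 26.9 = 52.12 W.
Radiated: εσ·A_surf·T⁴ with A_surf = 2A = 0.6540 m².
T⁴ = 52.12/(0.67·5.67×10⁻⁸·0.6540) = 2.098×10⁹ K⁴.

T ≈ 214 K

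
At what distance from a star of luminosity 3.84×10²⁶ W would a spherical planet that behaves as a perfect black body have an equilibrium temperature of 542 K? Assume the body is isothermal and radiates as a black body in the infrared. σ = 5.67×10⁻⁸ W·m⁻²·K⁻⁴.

d ≈ 3.95×10¹⁰ m

For an isothermal black-emitting sphere, (1−a)S·πr² = σ·4πr²·T⁴ ⇒ S = 4σT⁴/(1−a).
S = 4·5.67×10⁻⁸·(542)⁴/1.00 = 19570 W/m².
Flux falls as S = L/(4πd²), so d = √(L/(4πS)) = √(3.84×10²⁶/(4π·19570)).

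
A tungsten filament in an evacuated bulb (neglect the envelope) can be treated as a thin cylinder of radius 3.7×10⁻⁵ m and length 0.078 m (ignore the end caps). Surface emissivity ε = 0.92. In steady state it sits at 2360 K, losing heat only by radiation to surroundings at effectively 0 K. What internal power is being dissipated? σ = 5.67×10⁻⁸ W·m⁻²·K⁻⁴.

P ≈ 29.3 W

Steady state: P = εσA T⁴.
A = 2πrL = 1.813×10⁻⁵ m²; T⁴ = (2360)⁴ = 3.102×10¹³ K⁴.
P = 0.92 × 5.67×10⁻⁸ × 1.813×10⁻⁵ × 3.102×10¹³.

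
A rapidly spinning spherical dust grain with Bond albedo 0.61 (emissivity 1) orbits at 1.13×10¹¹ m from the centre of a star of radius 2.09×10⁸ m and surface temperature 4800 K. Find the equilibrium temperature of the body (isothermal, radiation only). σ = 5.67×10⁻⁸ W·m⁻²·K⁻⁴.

The star's surface emits σT_*⁴; at distance d the flux is S = σT_*⁴(R_*/d)².
S = 5.67×10⁻⁸·(4800)⁴·(2.09×10⁸/1.13×10¹¹)² = 103.0 W/m².
For an isothermal sphere T⁴ = (1−a)S/(4σ) = 1.771×10⁸ K⁴.

T ≈ 115 K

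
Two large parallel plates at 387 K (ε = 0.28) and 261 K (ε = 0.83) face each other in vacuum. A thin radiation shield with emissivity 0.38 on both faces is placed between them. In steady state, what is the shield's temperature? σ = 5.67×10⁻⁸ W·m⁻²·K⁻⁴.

In steady state the net flux on the hot side equals that on the cold side.
σ(T₁⁴−T_s⁴)/D₁ = σ(T_s⁴−T₂⁴)/D₂, with D₁ = 1/ε₁+1/ε_s−1 = 5.203, D₂ = 1/ε_s+1/ε₂−1 = 2.836.
Solve for T_s⁴: T_s⁴ = (D₂·T₁⁴ + D₁·T₂⁴)/(D₁+D₂) = 1.092×10¹⁰ K⁴.

T_s ≈ 323 K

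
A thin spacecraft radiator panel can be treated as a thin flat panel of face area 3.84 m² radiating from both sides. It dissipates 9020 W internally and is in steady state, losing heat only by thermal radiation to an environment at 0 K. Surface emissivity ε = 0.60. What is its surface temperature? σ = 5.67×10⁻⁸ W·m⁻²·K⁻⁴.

T ≈ 431 K

Steady state: internal power = radiated power, P = εσA T⁴.
Radiating area A = 2·3.84 = 7.680 m².
T⁴ = P/(εσA) = 9020/(0.60·5.67×10⁻⁸·7.680) = 3.452×10¹⁰ K⁴.
T = (3.452×10¹⁰)^(1/4).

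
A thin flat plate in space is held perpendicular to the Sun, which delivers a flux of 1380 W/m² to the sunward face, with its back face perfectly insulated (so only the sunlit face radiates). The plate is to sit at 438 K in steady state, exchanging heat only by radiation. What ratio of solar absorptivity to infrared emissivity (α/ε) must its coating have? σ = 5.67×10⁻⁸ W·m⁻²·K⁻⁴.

Balance: αS·A = εσ·1A·T⁴ ⇒ α/ε = σT⁴/S.
α/ε = 5.67×10⁻⁸·(438)⁴/1380 = 5.67×10⁻⁸·3.680×10¹⁰/1380.

α/ε ≈ 1.51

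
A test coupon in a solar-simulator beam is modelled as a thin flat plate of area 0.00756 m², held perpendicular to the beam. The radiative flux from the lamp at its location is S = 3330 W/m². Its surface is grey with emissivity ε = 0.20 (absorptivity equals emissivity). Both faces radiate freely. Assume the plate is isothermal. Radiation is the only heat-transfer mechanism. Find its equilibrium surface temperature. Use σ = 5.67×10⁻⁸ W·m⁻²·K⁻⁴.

T ≈ 414 K

At equilibrium, absorbed power = emitted power.
Absorbing cross-section = A = 0.007560 m²; emitting surface = 2A = 0.01512 m² (ratio 2).
εS·A_cross = εσ·A_surf·T⁴  ⇒  T⁴ = S/(2σ)   (ε cancels).
T⁴ = 3330/(2·5.67×10⁻⁸) = 2.937×10¹⁰ K⁴.
T = (2.937×10¹⁰)^(1/4).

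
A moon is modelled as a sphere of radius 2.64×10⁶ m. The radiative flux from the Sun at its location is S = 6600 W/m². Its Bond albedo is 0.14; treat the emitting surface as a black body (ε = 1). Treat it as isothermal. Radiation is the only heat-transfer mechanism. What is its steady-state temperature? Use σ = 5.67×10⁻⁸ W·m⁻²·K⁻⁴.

At equilibrium, absorbed power = emitted power.
Absorbing cross-section = πr² = 2.190×10¹³ m²; emitting surface = 4πr² = 8.758×10¹³ m² (ratio 4).
(1−a)S·A_cross = εσ·A_surf·T⁴  ⇒  T⁴ = (1−a)S/(4σ).
T⁴ = 0.860·6600/(4·5.67×10⁻⁸) = 2.503×10¹⁰ K⁴.
T = (2.503×10¹⁰)^(1/4).

T ≈ 398 K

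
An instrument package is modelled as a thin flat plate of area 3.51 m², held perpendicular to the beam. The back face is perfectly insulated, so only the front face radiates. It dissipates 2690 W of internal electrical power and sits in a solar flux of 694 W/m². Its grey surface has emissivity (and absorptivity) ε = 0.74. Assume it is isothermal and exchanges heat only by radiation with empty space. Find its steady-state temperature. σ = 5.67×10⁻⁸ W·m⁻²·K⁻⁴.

At steady state, absorbed solar power + internal power = radiated power.
Absorbed: α·S·A_cross = 0.74·694·3.510 = 1803 W (cross-section A).
Total input = 1803 + 2690 = 4493 W.
Radiated: εσ·A_surf·T⁴ with A_surf = A = 3.510 m².
T⁴ = 4493/(0.74·5.67×10⁻⁸·3.510) = 3.051×10¹⁰ K⁴.

T ≈ 418 K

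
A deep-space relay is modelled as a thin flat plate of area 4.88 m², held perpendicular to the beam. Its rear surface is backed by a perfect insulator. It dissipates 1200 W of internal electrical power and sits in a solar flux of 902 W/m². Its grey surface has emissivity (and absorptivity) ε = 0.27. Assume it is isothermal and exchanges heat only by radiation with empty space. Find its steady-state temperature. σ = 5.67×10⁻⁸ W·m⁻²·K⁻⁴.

At steady state, absorbed solar power + internal power = radiated power.
Absorbed: α·S·A_cross = 0.27·902·4.880 = 1188 W (cross-section A).
Total input = 1188 + 1200 = 2388 W.
Radiated: εσ·A_surf·T⁴ with A_surf = A = 4.880 m².
T⁴ = 2388/(0.27·5.67×10⁻⁸·4.880) = 3.197×10¹⁰ K⁴.

T ≈ 423 K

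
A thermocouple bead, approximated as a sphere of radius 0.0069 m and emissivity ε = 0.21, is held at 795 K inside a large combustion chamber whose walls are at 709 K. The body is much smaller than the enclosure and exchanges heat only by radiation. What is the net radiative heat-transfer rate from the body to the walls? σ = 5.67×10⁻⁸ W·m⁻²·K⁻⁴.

P_net ≈ 1.05 W

For a small grey body in a large enclosure: P_net = εσA(T_body⁴ − T_wall⁴).
A = 4πr² = 5.983×10⁻⁴ m²; T_body⁴ − T_wall⁴ = 3.995×10¹¹ − 2.527×10¹¹ = 1.468×10¹¹ K⁴.
|P_net| = 0.21·5.67×10⁻⁸·5.983×10⁻⁴·1.468×10¹¹.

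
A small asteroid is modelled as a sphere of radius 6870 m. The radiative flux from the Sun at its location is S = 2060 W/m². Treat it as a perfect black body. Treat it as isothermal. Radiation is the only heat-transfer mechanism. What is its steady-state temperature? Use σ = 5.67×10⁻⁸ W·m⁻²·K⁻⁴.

T ≈ 309 K

At equilibrium, absorbed power = emitted power.
Absorbing cross-section = πr² = 1.483×10⁸ m²; emitting surface = 4πr² = 5.931×10⁸ m² (ratio 4).
S·A_cross = εσ·A_surf·T⁴  ⇒  T⁴ = S/(4σ).
T⁴ = 1.00·2060/(4·5.67×10⁻⁸) = 9.083×10⁹ K⁴.
T = (9.083×10⁹)^(1/4).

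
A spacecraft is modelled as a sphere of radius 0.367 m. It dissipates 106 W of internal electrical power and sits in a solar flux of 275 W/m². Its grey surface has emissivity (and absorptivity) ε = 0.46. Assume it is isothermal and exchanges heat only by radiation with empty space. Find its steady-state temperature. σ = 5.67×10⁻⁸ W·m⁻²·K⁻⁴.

T ≈ 245 K

At steady state, absorbed solar power + internal power = radiated power.
Absorbed: α·S·A_cross = 0.46·275·0.4231 = 53.53 W (cross-section πr²).
Total input = 53.53 + 106 = 159.5 W.
Radiated: εσ·A_surf·T⁴ with A_surf = 4πr² = 1.693 m².
T⁴ = 159.5/(0.46·5.67×10⁻⁸·1.693) = 3.614×10⁹ K⁴.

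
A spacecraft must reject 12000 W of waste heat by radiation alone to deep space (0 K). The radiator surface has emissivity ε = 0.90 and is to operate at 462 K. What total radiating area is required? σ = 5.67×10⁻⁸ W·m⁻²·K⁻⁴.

A ≈ 5.16 m²

P = εσA T⁴ ⇒ A = P/(εσT⁴).
T⁴ = 4.556×10¹⁰ K⁴.
A = 12000/(0.90 × 5.67×10⁻⁸ × 4.556×10¹⁰).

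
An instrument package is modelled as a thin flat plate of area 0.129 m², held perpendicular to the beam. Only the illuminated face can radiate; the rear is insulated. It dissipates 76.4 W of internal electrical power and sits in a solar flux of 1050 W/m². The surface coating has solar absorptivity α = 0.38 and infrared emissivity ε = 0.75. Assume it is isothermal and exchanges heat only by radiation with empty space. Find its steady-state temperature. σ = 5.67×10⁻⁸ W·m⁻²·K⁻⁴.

T ≈ 391 K

At steady state, absorbed solar power + internal power = radiated power.
Absorbed: α·S·A_cross = 0.38·1050·0.1290 = 51.47 W (cross-section A).
Total input = 51.47 + 76.4 = 127.9 W.
Radiated: εσ·A_surf·T⁴ with A_surf = A = 0.1290 m².
T⁴ = 127.9/(0.75·5.67×10⁻⁸·0.1290) = 2.331×10¹⁰ K⁴.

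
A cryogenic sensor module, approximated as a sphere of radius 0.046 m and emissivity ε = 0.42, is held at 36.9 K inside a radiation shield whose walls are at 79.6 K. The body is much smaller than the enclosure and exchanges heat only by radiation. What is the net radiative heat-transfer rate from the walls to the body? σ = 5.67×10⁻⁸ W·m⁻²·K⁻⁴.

For a small grey body in a large enclosure: P_net = εσA(T_body⁴ − T_wall⁴).
A = 4πr² = 0.02659 m²; T_body⁴ − T_wall⁴ = 1.854×10⁶ − 4.015×10⁷ = -3.829×10⁷ K⁴.
|P_net| = 0.42·5.67×10⁻⁸·0.02659·3.829×10⁷.

P_net ≈ 0.0242 W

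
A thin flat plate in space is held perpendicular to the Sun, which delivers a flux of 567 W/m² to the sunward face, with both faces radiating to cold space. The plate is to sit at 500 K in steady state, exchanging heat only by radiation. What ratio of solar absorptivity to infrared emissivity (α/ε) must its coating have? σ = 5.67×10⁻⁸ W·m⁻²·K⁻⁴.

α/ε ≈ 12.5

Balance: αS·A = εσ·2A·T⁴ ⇒ α/ε = 2σT⁴/S.
α/ε = 2·5.67×10⁻⁸·(500)⁴/567 = 2·5.67×10⁻⁸·6.250×10¹⁰/567.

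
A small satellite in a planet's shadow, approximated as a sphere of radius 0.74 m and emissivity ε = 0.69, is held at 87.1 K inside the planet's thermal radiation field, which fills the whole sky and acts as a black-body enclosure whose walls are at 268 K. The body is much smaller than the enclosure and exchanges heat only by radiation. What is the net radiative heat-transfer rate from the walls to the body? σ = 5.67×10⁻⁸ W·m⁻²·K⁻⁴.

For a small grey body in a large enclosure: P_net = εσA(T_body⁴ − T_wall⁴).
A = 4πr² = 6.881 m²; T_body⁴ − T_wall⁴ = 5.755×10⁷ − 5.159×10⁹ = -5.101×10⁹ K⁴.
|P_net| = 0.69·5.67×10⁻⁸·6.881·5.101×10⁹.

P_net ≈ 1370 W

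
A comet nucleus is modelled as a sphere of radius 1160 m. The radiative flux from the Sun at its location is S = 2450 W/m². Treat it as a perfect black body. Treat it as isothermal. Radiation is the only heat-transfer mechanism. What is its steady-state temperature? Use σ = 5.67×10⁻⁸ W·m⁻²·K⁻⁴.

At equilibrium, absorbed power = emitted power.
Absorbing cross-section = πr² = 4.227×10⁶ m²; emitting surface = 4πr² = 1.691×10⁷ m² (ratio 4).
S·A_cross = εσ·A_surf·T⁴  ⇒  T⁴ = S/(4σ).
T⁴ = 1.00·2450/(4·5.67×10⁻⁸) = 1.080×10¹⁰ K⁴.
T = (1.080×10¹⁰)^(1/4).

T ≈ 322 K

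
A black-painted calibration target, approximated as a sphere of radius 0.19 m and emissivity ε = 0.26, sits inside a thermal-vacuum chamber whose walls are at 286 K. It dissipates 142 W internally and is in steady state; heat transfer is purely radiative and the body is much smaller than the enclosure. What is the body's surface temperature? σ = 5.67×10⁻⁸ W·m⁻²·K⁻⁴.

T ≈ 409 K

For a small grey body in a large enclosure, net radiated power = εσA(T⁴ − T_w⁴).
Steady state: P = εσA(T⁴ − T_w⁴) with A = 4πr² = 0.4536 m².
T⁴ = P/(εσA) + T_w⁴ = 142/(0.26·5.67×10⁻⁸·0.4536) + (286)⁴
    = 2.123×10¹⁰ + 6.691×10⁹ = 2.792×10¹⁰ K⁴.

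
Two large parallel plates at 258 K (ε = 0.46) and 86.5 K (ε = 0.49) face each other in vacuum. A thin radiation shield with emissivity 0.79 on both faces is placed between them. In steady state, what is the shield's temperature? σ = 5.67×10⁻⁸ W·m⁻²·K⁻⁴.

T_s ≈ 216 K

In steady state the net flux on the hot side equals that on the cold side.
σ(T₁⁴−T_s⁴)/D₁ = σ(T_s⁴−T₂⁴)/D₂, with D₁ = 1/ε₁+1/ε_s−1 = 2.440, D₂ = 1/ε_s+1/ε₂−1 = 2.307.
Solve for T_s⁴: T_s⁴ = (D₂·T₁⁴ + D₁·T₂⁴)/(D₁+D₂) = 2.182×10⁹ K⁴.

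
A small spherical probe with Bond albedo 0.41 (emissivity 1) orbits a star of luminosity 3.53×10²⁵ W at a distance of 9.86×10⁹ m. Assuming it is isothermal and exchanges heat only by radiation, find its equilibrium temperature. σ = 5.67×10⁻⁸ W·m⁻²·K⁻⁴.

First find the stellar flux at distance d: S = L/(4πd²) = 3.53×10²⁵/(4π·(9.86×10⁹)²) = 28890 W/m².
For an isothermal sphere, absorbed (1−a)S·πr² = emitted σ·4πr²·T⁴, so T⁴ = (1−a)S/(4σ).
T⁴ = 0.590·28890/(4·5.67×10⁻⁸) = 7.517×10¹⁰ K⁴.

T ≈ 524 K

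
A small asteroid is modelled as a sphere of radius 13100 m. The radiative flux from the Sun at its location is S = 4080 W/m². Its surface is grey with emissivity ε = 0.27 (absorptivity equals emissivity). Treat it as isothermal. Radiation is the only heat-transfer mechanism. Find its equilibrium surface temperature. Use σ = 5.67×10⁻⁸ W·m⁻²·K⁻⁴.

T ≈ 366 K

At equilibrium, absorbed power = emitted power.
Absorbing cross-section = πr² = 5.391×10⁸ m²; emitting surface = 4πr² = 2.157×10⁹ m² (ratio 4).
εS·A_cross = εσ·A_surf·T⁴  ⇒  T⁴ = S/(4σ)   (ε cancels).
T⁴ = 4080/(4·5.67×10⁻⁸) = 1.799×10¹⁰ K⁴.
T = (1.799×10¹⁰)^(1/4).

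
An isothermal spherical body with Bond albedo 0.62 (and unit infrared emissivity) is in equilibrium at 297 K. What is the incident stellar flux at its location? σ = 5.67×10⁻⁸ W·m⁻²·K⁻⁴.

(1−a)S·πr² = σ·4πr²·T⁴ ⇒ S = 4σT⁴/(1−a).
S = 4·5.67×10⁻⁸·7.781×10⁹/0.380.

S ≈ 4640 W/m²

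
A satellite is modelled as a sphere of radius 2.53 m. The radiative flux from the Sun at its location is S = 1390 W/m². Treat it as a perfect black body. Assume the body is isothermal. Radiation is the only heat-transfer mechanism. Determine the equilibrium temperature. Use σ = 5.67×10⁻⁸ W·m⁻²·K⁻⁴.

At equilibrium, absorbed power = emitted power.
Absorbing cross-section = πr² = 20.11 m²; emitting surface = 4πr² = 80.44 m² (ratio 4).
S·A_cross = εσ·A_surf·T⁴  ⇒  T⁴ = S/(4σ).
T⁴ = 1.00·1390/(4·5.67×10⁻⁸) = 6.129×10⁹ K⁴.
T = (6.129×10⁹)^(1/4).

T ≈ 280 K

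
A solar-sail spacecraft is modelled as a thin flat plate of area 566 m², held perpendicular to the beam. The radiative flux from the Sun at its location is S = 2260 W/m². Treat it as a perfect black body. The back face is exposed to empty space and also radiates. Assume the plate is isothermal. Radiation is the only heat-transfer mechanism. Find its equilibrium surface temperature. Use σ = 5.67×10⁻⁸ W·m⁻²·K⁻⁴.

T ≈ 376 K

At equilibrium, absorbed power = emitted power.
Absorbing cross-section = A = 566.0 m²; emitting surface = 2A = 1132 m² (ratio 2).
S·A_cross = εσ·A_surf·T⁴  ⇒  T⁴ = S/(2σ).
T⁴ = 1.00·2260/(2·5.67×10⁻⁸) = 1.993×10¹⁰ K⁴.
T = (1.993×10¹⁰)^(1/4).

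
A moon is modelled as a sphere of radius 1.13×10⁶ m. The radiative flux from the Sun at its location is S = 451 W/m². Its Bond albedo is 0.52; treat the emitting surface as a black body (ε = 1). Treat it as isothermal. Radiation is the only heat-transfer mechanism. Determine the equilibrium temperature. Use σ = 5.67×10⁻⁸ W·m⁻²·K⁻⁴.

At equilibrium, absorbed power = emitted power.
Absorbing cross-section = πr² = 4.011×10¹² m²; emitting surface = 4πr² = 1.605×10¹³ m² (ratio 4).
(1−a)S·A_cross = εσ·A_surf·T⁴  ⇒  T⁴ = (1−a)S/(4σ).
T⁴ = 0.480·451/(4·5.67×10⁻⁸) = 9.545×10⁸ K⁴.
T = (9.545×10⁸)^(1/4).

T ≈ 176 K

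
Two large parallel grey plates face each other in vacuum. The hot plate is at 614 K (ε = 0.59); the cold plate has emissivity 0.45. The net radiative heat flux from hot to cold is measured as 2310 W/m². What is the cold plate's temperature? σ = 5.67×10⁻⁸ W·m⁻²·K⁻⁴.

T₂ ≈ 391 K

q = σ(T₁⁴ − T₂⁴)/(1/ε₁ + 1/ε₂ − 1); denominator = 2.917.
T₂⁴ = T₁⁴ − q·(1/ε₁+1/ε₂−1)/σ = 1.421×10¹¹ − 2310·2.917/5.67×10⁻⁸
    = 2.328×10¹⁰ K⁴.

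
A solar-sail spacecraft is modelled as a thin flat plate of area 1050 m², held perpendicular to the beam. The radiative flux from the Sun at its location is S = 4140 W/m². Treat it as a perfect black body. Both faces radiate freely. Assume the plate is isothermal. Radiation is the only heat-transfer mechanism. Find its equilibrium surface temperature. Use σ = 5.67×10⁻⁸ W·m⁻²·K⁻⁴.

At equilibrium, absorbed power = emitted power.
Absorbing cross-section = A = 1050 m²; emitting surface = 2A = 2100 m² (ratio 2).
S·A_cross = εσ·A_surf·T⁴  ⇒  T⁴ = S/(2σ).
T⁴ = 1.00·4140/(2·5.67×10⁻⁸) = 3.651×10¹⁰ K⁴.
T = (3.651×10¹⁰)^(1/4).

T ≈ 437 K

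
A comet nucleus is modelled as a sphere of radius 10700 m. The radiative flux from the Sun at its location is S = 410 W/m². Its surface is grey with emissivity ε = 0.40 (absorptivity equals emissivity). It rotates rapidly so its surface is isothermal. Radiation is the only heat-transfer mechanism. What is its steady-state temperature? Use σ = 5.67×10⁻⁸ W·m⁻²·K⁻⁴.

At equilibrium, absorbed power = emitted power.
Absorbing cross-section = πr² = 3.597×10⁸ m²; emitting surface = 4πr² = 1.439×10⁹ m² (ratio 4).
εS·A_cross = εσ·A_surf·T⁴  ⇒  T⁴ = S/(4σ)   (ε cancels).
T⁴ = 410/(4·5.67×10⁻⁸) = 1.808×10⁹ K⁴.
T = (1.808×10⁹)^(1/4).

T ≈ 206 K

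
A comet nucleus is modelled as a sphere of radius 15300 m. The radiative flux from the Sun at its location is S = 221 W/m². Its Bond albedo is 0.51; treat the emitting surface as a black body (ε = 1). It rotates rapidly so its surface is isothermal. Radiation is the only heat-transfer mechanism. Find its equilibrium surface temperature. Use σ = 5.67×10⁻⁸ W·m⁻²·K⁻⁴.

T ≈ 148 K

At equilibrium, absorbed power = emitted power.
Absorbing cross-section = πr² = 7.354×10⁸ m²; emitting surface = 4πr² = 2.942×10⁹ m² (ratio 4).
(1−a)S·A_cross = εσ·A_surf·T⁴  ⇒  T⁴ = (1−a)S/(4σ).
T⁴ = 0.490·221/(4·5.67×10⁻⁸) = 4.775×10⁸ K⁴.
T = (4.775×10⁸)^(1/4).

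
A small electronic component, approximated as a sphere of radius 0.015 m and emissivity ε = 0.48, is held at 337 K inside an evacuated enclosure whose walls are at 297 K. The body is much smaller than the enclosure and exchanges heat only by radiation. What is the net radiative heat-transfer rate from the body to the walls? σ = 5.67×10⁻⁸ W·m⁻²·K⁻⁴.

For a small grey body in a large enclosure: P_net = εσA(T_body⁴ − T_wall⁴).
A = 4πr² = 0.002827 m²; T_body⁴ − T_wall⁴ = 1.290×10¹⁰ − 7.781×10⁹ = 5.117×10⁹ K⁴.
|P_net| = 0.48·5.67×10⁻⁸·0.002827·5.117×10⁹.

P_net ≈ 0.394 W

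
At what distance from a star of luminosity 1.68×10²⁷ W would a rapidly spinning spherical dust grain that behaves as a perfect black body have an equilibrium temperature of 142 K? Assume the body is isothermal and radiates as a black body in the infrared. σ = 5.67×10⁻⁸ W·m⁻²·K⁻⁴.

For an isothermal black-emitting sphere, (1−a)S·πr² = σ·4πr²·T⁴ ⇒ S = 4σT⁴/(1−a).
S = 4·5.67×10⁻⁸·(142)⁴/1.00 = 92.21 W/m².
Flux falls as S = L/(4πd²), so d = √(L/(4πS)) = √(1.68×10²⁷/(4π·92.21)).

d ≈ 1.20×10¹² m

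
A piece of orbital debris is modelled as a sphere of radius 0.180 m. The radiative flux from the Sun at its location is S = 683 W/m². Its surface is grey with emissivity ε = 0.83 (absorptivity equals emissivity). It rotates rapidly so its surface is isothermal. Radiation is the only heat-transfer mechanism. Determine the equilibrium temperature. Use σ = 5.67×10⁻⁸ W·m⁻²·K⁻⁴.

At equilibrium, absorbed power = emitted power.
Absorbing cross-section = πr² = 0.1018 m²; emitting surface = 4πr² = 0.4072 m² (ratio 4).
εS·A_cross = εσ·A_surf·T⁴  ⇒  T⁴ = S/(4σ)   (ε cancels).
T⁴ = 683/(4·5.67×10⁻⁸) = 3.011×10⁹ K⁴.
T = (3.011×10⁹)^(1/4).

T ≈ 234 K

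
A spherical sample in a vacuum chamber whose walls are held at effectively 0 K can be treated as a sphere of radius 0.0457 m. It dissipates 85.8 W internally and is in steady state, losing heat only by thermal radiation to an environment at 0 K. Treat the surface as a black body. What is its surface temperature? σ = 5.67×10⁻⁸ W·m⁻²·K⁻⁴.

Steady state: internal power = radiated power, P = εσA T⁴.
Radiating area A = 4πr² = 0.02624 m².
T⁴ = P/(εσA) = 85.8/(1.0·5.67×10⁻⁸·0.02624) = 5.766×10¹⁰ K⁴.
T = (5.766×10¹⁰)^(1/4).

T ≈ 490 K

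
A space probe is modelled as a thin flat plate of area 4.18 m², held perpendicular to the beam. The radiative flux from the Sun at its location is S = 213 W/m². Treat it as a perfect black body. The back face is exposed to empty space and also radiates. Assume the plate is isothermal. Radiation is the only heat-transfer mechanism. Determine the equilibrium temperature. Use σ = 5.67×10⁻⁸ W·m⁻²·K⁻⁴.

At equilibrium, absorbed power = emitted power.
Absorbing cross-section = A = 4.180 m²; emitting surface = 2A = 8.360 m² (ratio 2).
S·A_cross = εσ·A_surf·T⁴  ⇒  T⁴ = S/(2σ).
T⁴ = 1.00·213/(2·5.67×10⁻⁸) = 1.878×10⁹ K⁴.
T = (1.878×10⁹)^(1/4).

T ≈ 208 K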